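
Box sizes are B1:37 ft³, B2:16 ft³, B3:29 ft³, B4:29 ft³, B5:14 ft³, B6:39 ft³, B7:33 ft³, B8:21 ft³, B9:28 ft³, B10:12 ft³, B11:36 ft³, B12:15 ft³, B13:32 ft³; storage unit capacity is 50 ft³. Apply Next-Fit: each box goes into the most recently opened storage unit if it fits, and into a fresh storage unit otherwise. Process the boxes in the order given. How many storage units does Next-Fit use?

B1 (37 ft³) → storage unit 1 (remaining 13 ft³)
B2 (16 ft³) → storage unit 2 (remaining 34 ft³)
B3 (29 ft³) → storage unit 2 (remaining 5 ft³)
B4 (29 ft³) → storage unit 3 (remaining 21 ft³)
B5 (14 ft³) → storage unit 3 (remaining 7 ft³)
B6 (39 ft³) → storage unit 4 (remaining 11 ft³)
B7 (33 ft³) → storage unit 5 (remaining 17 ft³)
B8 (21 ft³) → storage unit 6 (remaining 29 ft³)
B9 (28 ft³) → storage unit 6 (remaining 1 ft³)
B10 (12 ft³) → storage unit 7 (remaining 38 ft³)
B11 (36 ft³) → storage unit 7 (remaining 2 ft³)
B12 (15 ft³) → storage unit 8 (remaining 35 ft³)
B13 (32 ft³) → storage unit 8 (remaining 3 ft³)
Final storage units: [37] [16,29] [29,14] [39] [33] [21,28] [12,36] [15,32].

8 storage units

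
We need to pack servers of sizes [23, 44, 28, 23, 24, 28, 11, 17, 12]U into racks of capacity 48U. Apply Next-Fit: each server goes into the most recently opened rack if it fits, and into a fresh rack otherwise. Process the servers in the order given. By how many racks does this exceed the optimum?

1

Next-Fit: [23] [44] [28] [23,24] [28,11] [17,12] → 6 racks.
Total size 210U; any packing needs at least ⌈210/48⌉ = 5 racks.
An optimal packing achieves that bound: [44] [28,17] [28,12] [24,23] [23,11] → 5 racks.
Excess: 6 − 5 = 1.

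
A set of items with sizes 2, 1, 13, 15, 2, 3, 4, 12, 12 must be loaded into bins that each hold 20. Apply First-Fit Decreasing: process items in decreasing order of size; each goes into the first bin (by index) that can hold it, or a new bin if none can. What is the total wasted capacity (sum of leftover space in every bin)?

Sorted descending: 15, 13, 12, 12, 4, 3, 2, 2, 1.
Put 15 in bin 1; 5 remain.
Put 13 in bin 2; 7 remain.
Put 12 in bin 3; 8 remain.
Put 12 in bin 4; 8 remain.
Put 4 in bin 1; 1 remain.
Put 3 in bin 2; 4 remain.
Put 2 in bin 2; 2 remain.
Put 2 in bin 2; 0 remain.
Put 1 in bin 1; 0 remain.
4 bins × 20 = 80; used 64; unused 16.

16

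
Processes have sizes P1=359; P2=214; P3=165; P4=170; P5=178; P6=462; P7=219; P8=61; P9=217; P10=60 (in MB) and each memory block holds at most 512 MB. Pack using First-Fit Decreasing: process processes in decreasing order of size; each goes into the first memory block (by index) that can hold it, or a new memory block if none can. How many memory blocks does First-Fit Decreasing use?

Sorted descending: 462, 359, 219, 217, 214, 178, 170, 165, 61, 60.
462 MB → memory block 1 (remaining 50 MB)
359 MB → memory block 2 (remaining 153 MB)
219 MB → memory block 3 (remaining 293 MB)
217 MB → memory block 3 (remaining 76 MB)
214 MB → memory block 4 (remaining 298 MB)
178 MB → memory block 4 (remaining 120 MB)
170 MB → memory block 5 (remaining 342 MB)
165 MB → memory block 5 (remaining 177 MB)
61 MB → memory block 2 (remaining 92 MB)
60 MB → memory block 2 (remaining 32 MB)

5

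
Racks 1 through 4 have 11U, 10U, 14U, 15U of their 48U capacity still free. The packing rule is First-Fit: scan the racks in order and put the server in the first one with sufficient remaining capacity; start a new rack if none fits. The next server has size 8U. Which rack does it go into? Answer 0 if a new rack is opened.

1

Racks with room: rack 1 (11U), rack 2 (10U), rack 3 (14U), rack 4 (15U).
The first with room is rack 1.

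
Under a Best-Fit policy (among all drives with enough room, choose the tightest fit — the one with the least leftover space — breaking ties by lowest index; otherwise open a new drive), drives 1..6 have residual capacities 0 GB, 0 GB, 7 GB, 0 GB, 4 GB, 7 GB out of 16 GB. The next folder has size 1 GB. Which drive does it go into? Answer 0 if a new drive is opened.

Drives with room: drive 3 (7 GB), drive 5 (4 GB), drive 6 (7 GB).
Tightest fit is drive 5 with 4 GB free.

5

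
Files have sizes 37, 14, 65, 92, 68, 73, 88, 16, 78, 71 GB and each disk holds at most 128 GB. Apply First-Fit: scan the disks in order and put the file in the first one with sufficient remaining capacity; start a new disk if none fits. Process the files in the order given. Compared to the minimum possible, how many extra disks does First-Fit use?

First-Fit: [37,14,65] [92,16] [68] [73] [88] [78] [71] → 7 disks.
7 files exceed 64 GB (half the capacity), and no two of those can share a disk, so at least 7 disks are needed.
So 7 is already optimal.

0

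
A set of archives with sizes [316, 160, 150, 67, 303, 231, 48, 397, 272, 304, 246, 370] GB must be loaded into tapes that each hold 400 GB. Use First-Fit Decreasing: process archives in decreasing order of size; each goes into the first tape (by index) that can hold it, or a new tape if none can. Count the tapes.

Sorted descending: 397, 370, 316, 304, 303, 272, 246, 231, 160, 150, 67, 48.
Put 397 GB in tape 1; 3 GB remain.
Put 370 GB in tape 2; 30 GB remain.
Put 316 GB in tape 3; 84 GB remain.
Put 304 GB in tape 4; 96 GB remain.
Put 303 GB in tape 5; 97 GB remain.
Put 272 GB in tape 6; 128 GB remain.
Put 246 GB in tape 7; 154 GB remain.
Put 231 GB in tape 8; 169 GB remain.
Put 160 GB in tape 8; 9 GB remain.
Put 150 GB in tape 7; 4 GB remain.
Put 67 GB in tape 3; 17 GB remain.
Put 48 GB in tape 4; 48 GB remain.

8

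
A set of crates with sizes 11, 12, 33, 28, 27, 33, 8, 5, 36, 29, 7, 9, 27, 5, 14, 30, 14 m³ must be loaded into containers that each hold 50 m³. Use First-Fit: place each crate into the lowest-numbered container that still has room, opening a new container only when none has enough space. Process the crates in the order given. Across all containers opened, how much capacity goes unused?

72

container 1: place 11 m³, 39 m³ left
container 1: place 12 m³, 27 m³ left
container 2: place 33 m³, 17 m³ left
container 3: place 28 m³, 22 m³ left
container 1: place 27 m³, 0 m³ left
container 4: place 33 m³, 17 m³ left
container 2: place 8 m³, 9 m³ left
container 2: place 5 m³, 4 m³ left
container 5: place 36 m³, 14 m³ left
container 6: place 29 m³, 21 m³ left
container 3: place 7 m³, 15 m³ left
container 3: place 9 m³, 6 m³ left
container 7: place 27 m³, 23 m³ left
container 3: place 5 m³, 1 m³ left
container 4: place 14 m³, 3 m³ left
container 8: place 30 m³, 20 m³ left
container 5: place 14 m³, 0 m³ left
8 containers × 50 m³ = 400 m³; used 328 m³; unused 72 m³.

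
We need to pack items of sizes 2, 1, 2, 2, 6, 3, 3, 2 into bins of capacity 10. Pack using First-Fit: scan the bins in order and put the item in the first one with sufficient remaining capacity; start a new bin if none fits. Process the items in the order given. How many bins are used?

3

2 → bin 1 (remaining 8)
1 → bin 1 (remaining 7)
2 → bin 1 (remaining 5)
2 → bin 1 (remaining 3)
6 → bin 2 (remaining 4)
3 → bin 1 (remaining 0)
3 → bin 2 (remaining 1)
2 → bin 3 (remaining 8)
Final bins: [2,1,2,2,3] [6,3] [2].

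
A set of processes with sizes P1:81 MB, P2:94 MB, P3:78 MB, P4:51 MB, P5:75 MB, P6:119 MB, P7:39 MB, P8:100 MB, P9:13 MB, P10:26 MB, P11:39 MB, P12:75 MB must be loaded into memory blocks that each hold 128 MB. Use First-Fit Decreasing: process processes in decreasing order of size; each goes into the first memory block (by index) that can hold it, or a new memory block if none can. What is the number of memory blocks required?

7

Sorted descending: 119, 100, 94, 81, 78, 75, 75, 51, 39, 39, 26, 13.
Put 119 MB in memory block 1; 9 MB remain.
Put 100 MB in memory block 2; 28 MB remain.
Put 94 MB in memory block 3; 34 MB remain.
Put 81 MB in memory block 4; 47 MB remain.
Put 78 MB in memory block 5; 50 MB remain.
Put 75 MB in memory block 6; 53 MB remain.
Put 75 MB in memory block 7; 53 MB remain.
Put 51 MB in memory block 6; 2 MB remain.
Put 39 MB in memory block 4; 8 MB remain.
Put 39 MB in memory block 5; 11 MB remain.
Put 26 MB in memory block 2; 2 MB remain.
Put 13 MB in memory block 3; 21 MB remain.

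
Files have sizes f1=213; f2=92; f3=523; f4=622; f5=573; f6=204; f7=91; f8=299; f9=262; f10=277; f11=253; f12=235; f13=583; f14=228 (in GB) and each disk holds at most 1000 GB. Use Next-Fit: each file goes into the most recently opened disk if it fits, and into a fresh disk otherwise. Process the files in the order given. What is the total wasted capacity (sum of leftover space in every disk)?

f1 (213 GB) → disk 1 (remaining 787 GB)
f2 (92 GB) → disk 1 (remaining 695 GB)
f3 (523 GB) → disk 1 (remaining 172 GB)
f4 (622 GB) → disk 2 (remaining 378 GB)
f5 (573 GB) → disk 3 (remaining 427 GB)
f6 (204 GB) → disk 3 (remaining 223 GB)
f7 (91 GB) → disk 3 (remaining 132 GB)
f8 (299 GB) → disk 4 (remaining 701 GB)
f9 (262 GB) → disk 4 (remaining 439 GB)
f10 (277 GB) → disk 4 (remaining 162 GB)
f11 (253 GB) → disk 5 (remaining 747 GB)
f12 (235 GB) → disk 5 (remaining 512 GB)
f13 (583 GB) → disk 6 (remaining 417 GB)
f14 (228 GB) → disk 6 (remaining 189 GB)
6 disks × 1000 GB = 6000 GB; used 4455 GB; unused 1545 GB.

1545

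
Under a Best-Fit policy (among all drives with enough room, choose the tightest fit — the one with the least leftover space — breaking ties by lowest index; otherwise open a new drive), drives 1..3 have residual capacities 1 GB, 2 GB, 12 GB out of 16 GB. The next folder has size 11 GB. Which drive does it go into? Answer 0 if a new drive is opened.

3

Drives with room: drive 3 (12 GB).
Tightest fit is drive 3 with 12 GB free.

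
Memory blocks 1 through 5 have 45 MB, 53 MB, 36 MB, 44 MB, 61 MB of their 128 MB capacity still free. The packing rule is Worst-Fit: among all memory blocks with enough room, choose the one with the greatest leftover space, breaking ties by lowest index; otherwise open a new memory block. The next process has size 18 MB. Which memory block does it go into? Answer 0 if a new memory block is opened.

Memory blocks with room: memory block 1 (45 MB), memory block 2 (53 MB), memory block 3 (36 MB), memory block 4 (44 MB), memory block 5 (61 MB).
Most room is memory block 5 with 61 MB free.

5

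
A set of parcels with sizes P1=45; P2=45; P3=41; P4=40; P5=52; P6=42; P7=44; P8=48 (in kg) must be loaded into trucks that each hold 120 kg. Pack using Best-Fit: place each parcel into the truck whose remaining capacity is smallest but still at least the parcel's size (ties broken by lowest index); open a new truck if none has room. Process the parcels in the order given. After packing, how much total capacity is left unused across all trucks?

Put P1 (45 kg) in truck 1; 75 kg remain.
Put P2 (45 kg) in truck 1; 30 kg remain.
Put P3 (41 kg) in truck 2; 79 kg remain.
Put P4 (40 kg) in truck 2; 39 kg remain.
Put P5 (52 kg) in truck 3; 68 kg remain.
Put P6 (42 kg) in truck 3; 26 kg remain.
Put P7 (44 kg) in truck 4; 76 kg remain.
Put P8 (48 kg) in truck 4; 28 kg remain.
4 trucks × 120 kg = 480 kg; used 357 kg; unused 123 kg.

123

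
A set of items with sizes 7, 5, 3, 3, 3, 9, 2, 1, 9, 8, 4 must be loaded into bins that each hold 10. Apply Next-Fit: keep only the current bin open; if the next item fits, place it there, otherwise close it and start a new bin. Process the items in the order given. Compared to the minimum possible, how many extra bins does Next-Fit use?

2

Next-Fit: [7] [5,3] [3,3] [9] [2,1] [9] [8] [4] → 8 bins.
Total size 54; any packing needs at least ⌈54/10⌉ = 6 bins.
An optimal packing achieves that bound: [9,1] [9] [8,2] [7,3] [5,4] [3,3] → 6 bins.
Excess: 8 − 6 = 2.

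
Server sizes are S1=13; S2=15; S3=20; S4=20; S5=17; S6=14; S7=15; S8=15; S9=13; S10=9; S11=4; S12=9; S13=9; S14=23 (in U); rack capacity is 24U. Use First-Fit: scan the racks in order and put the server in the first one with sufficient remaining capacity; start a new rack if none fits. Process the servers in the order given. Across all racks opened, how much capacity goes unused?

S1 (13U) → rack 1 (remaining 11U)
S2 (15U) → rack 2 (remaining 9U)
S3 (20U) → rack 3 (remaining 4U)
S4 (20U) → rack 4 (remaining 4U)
S5 (17U) → rack 5 (remaining 7U)
S6 (14U) → rack 6 (remaining 10U)
S7 (15U) → rack 7 (remaining 9U)
S8 (15U) → rack 8 (remaining 9U)
S9 (13U) → rack 9 (remaining 11U)
S10 (9U) → rack 1 (remaining 2U)
S11 (4U) → rack 2 (remaining 5U)
S12 (9U) → rack 6 (remaining 1U)
S13 (9U) → rack 7 (remaining 0U)
S14 (23U) → rack 10 (remaining 1U)
10 racks × 24U = 240U; used 196U; unused 44U.

44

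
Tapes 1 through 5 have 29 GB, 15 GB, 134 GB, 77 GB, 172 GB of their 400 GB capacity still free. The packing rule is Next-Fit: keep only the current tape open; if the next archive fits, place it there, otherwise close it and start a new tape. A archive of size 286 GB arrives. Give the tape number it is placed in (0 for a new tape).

Next-Fit only looks at tape 5, which has 172 GB free.
286 GB does not fit, so a new tape is opened.

0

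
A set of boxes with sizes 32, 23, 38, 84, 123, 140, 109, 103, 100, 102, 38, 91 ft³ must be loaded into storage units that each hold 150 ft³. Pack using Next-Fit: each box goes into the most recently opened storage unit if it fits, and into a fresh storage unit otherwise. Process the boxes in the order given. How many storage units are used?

9 storage units

32 ft³ → storage unit 1 (remaining 118 ft³)
23 ft³ → storage unit 1 (remaining 95 ft³)
38 ft³ → storage unit 1 (remaining 57 ft³)
84 ft³ → storage unit 2 (remaining 66 ft³)
123 ft³ → storage unit 3 (remaining 27 ft³)
140 ft³ → storage unit 4 (remaining 10 ft³)
109 ft³ → storage unit 5 (remaining 41 ft³)
103 ft³ → storage unit 6 (remaining 47 ft³)
100 ft³ → storage unit 7 (remaining 50 ft³)
102 ft³ → storage unit 8 (remaining 48 ft³)
38 ft³ → storage unit 8 (remaining 10 ft³)
91 ft³ → storage unit 9 (remaining 59 ft³)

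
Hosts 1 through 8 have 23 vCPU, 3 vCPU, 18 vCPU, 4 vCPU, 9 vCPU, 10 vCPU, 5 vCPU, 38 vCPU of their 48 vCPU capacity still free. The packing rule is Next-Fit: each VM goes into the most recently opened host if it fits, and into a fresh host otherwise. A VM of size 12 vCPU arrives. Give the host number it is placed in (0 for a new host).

Next-Fit only looks at host 8, which has 38 vCPU free.
12 vCPU fits there.

8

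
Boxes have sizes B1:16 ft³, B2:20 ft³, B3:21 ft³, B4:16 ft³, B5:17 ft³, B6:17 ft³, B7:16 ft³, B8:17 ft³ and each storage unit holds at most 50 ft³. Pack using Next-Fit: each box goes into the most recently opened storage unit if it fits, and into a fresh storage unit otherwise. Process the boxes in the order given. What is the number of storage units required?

4 storage units

Put B1 (16 ft³) in storage unit 1; 34 ft³ remain.
Put B2 (20 ft³) in storage unit 1; 14 ft³ remain.
Put B3 (21 ft³) in storage unit 2; 29 ft³ remain.
Put B4 (16 ft³) in storage unit 2; 13 ft³ remain.
Put B5 (17 ft³) in storage unit 3; 33 ft³ remain.
Put B6 (17 ft³) in storage unit 3; 16 ft³ remain.
Put B7 (16 ft³) in storage unit 3; 0 ft³ remain.
Put B8 (17 ft³) in storage unit 4; 33 ft³ remain.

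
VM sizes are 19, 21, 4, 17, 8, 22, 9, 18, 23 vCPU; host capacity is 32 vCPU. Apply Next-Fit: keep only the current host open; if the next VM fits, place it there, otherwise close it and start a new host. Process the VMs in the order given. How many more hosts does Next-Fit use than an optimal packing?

Next-Fit: [19] [21,4] [17,8] [22,9] [18] [23] → 6 hosts.
6 VMs exceed 16 vCPU (half the capacity), and no two of those can share a host, so at least 6 hosts are needed.
So 6 is already optimal.

0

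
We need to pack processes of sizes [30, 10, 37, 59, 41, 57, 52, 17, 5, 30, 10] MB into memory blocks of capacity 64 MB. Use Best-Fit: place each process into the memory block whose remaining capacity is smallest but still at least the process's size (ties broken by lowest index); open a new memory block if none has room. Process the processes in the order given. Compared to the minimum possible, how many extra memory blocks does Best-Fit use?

Best-Fit: [30,10] [37] [59,5] [41,17] [57] [52,10] [30] → 7 memory blocks.
Total size 348 MB; any packing needs at least ⌈348/64⌉ = 6 memory blocks.
An optimal packing achieves that bound: [59,5] [57] [52,10] [41,17] [37,10] [30,30] → 6 memory blocks.
Excess: 7 − 6 = 1.

1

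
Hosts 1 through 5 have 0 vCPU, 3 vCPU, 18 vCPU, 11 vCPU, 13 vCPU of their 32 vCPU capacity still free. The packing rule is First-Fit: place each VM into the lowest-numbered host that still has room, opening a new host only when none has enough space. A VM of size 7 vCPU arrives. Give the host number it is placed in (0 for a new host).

3

Hosts with room: host 3 (18 vCPU), host 4 (11 vCPU), host 5 (13 vCPU).
The first with room is host 3.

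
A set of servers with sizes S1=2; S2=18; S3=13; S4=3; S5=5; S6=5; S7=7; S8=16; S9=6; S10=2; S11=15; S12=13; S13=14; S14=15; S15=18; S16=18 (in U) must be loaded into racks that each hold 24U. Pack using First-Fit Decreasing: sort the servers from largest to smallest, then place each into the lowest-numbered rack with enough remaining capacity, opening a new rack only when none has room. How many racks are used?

9

Sorted descending: 18, 18, 18, 16, 15, 15, 14, 13, 13, 7, 6, 5, 5, 3, 2, 2.
rack 1: place 18U, 6U left
rack 2: place 18U, 6U left
rack 3: place 18U, 6U left
rack 4: place 16U, 8U left
rack 5: place 15U, 9U left
rack 6: place 15U, 9U left
rack 7: place 14U, 10U left
rack 8: place 13U, 11U left
rack 9: place 13U, 11U left
rack 4: place 7U, 1U left
rack 1: place 6U, 0U left
rack 2: place 5U, 1U left
rack 3: place 5U, 1U left
rack 5: place 3U, 6U left
rack 5: place 2U, 4U left
rack 5: place 2U, 2U left
Final racks: [18,6] [18,5] [18,5] [16,7] [15,3,2,2] [15] [14] [13] [13].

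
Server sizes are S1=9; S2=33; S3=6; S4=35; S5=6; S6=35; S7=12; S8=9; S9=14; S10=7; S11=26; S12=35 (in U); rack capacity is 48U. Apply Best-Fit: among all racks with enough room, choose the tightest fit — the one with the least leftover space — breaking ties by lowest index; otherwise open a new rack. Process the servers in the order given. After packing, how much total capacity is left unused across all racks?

Put S1 (9U) in rack 1; 39U remain.
Put S2 (33U) in rack 1; 6U remain.
Put S3 (6U) in rack 1; 0U remain.
Put S4 (35U) in rack 2; 13U remain.
Put S5 (6U) in rack 2; 7U remain.
Put S6 (35U) in rack 3; 13U remain.
Put S7 (12U) in rack 3; 1U remain.
Put S8 (9U) in rack 4; 39U remain.
Put S9 (14U) in rack 4; 25U remain.
Put S10 (7U) in rack 2; 0U remain.
Put S11 (26U) in rack 5; 22U remain.
Put S12 (35U) in rack 6; 13U remain.
6 racks × 48U = 288U; used 227U; unused 61U.

61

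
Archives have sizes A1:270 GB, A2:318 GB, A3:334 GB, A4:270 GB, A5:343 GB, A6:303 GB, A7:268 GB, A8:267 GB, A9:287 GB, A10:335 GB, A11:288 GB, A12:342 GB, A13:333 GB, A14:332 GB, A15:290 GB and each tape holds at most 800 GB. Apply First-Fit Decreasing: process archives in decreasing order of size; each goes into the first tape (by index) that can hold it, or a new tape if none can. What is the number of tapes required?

8 tapes

Sorted descending: 343, 342, 335, 334, 333, 332, 318, 303, 290, 288, 287, 270, 270, 268, 267.
343 GB → tape 1 (remaining 457 GB)
342 GB → tape 1 (remaining 115 GB)
335 GB → tape 2 (remaining 465 GB)
334 GB → tape 2 (remaining 131 GB)
333 GB → tape 3 (remaining 467 GB)
332 GB → tape 3 (remaining 135 GB)
318 GB → tape 4 (remaining 482 GB)
303 GB → tape 4 (remaining 179 GB)
290 GB → tape 5 (remaining 510 GB)
288 GB → tape 5 (remaining 222 GB)
287 GB → tape 6 (remaining 513 GB)
270 GB → tape 6 (remaining 243 GB)
270 GB → tape 7 (remaining 530 GB)
268 GB → tape 7 (remaining 262 GB)
267 GB → tape 8 (remaining 533 GB)
Final tapes: [343,342] [335,334] [333,332] [318,303] [290,288] [287,270] [270,268] [267].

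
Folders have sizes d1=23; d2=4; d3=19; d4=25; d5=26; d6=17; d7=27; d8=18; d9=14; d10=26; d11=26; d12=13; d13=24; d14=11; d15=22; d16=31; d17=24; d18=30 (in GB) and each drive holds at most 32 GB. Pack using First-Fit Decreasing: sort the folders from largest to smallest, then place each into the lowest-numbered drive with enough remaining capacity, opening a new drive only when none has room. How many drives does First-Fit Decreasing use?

14

Sorted descending: 31, 30, 27, 26, 26, 26, 25, 24, 24, 23, 22, 19, 18, 17, 14, 13, 11, 4.
drive 1: place 31 GB, 1 GB left
drive 2: place 30 GB, 2 GB left
drive 3: place 27 GB, 5 GB left
drive 4: place 26 GB, 6 GB left
drive 5: place 26 GB, 6 GB left
drive 6: place 26 GB, 6 GB left
drive 7: place 25 GB, 7 GB left
drive 8: place 24 GB, 8 GB left
drive 9: place 24 GB, 8 GB left
drive 10: place 23 GB, 9 GB left
drive 11: place 22 GB, 10 GB left
drive 12: place 19 GB, 13 GB left
drive 13: place 18 GB, 14 GB left
drive 14: place 17 GB, 15 GB left
drive 13: place 14 GB, 0 GB left
drive 12: place 13 GB, 0 GB left
drive 14: place 11 GB, 4 GB left
drive 3: place 4 GB, 1 GB left
Final drives: [31] [30] [27,4] [26] [26] [26] [25] [24] [24] [23] [22] [19,13] [18,14] [17,11].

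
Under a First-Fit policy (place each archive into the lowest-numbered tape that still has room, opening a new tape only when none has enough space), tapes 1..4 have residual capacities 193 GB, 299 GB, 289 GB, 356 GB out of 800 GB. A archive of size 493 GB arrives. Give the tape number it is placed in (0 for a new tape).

0

No tape has ≥ 493 GB free, so a new tape is opened.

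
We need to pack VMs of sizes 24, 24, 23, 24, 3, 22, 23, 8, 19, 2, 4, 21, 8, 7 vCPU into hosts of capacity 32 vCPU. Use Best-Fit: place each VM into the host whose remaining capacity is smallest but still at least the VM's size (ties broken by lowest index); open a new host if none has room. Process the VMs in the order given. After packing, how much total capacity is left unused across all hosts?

24 vCPU → host 1 (remaining 8 vCPU)
24 vCPU → host 2 (remaining 8 vCPU)
23 vCPU → host 3 (remaining 9 vCPU)
24 vCPU → host 4 (remaining 8 vCPU)
3 vCPU → host 1 (remaining 5 vCPU)
22 vCPU → host 5 (remaining 10 vCPU)
23 vCPU → host 6 (remaining 9 vCPU)
8 vCPU → host 2 (remaining 0 vCPU)
19 vCPU → host 7 (remaining 13 vCPU)
2 vCPU → host 1 (remaining 3 vCPU)
4 vCPU → host 4 (remaining 4 vCPU)
21 vCPU → host 8 (remaining 11 vCPU)
8 vCPU → host 3 (remaining 1 vCPU)
7 vCPU → host 6 (remaining 2 vCPU)
8 hosts × 32 vCPU = 256 vCPU; used 212 vCPU; unused 44 vCPU.

44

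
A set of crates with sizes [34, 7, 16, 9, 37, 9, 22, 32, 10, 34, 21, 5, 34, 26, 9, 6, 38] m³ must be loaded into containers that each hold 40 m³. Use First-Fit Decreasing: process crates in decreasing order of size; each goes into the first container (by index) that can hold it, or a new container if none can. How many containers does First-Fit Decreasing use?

10 containers

Sorted descending: 38, 37, 34, 34, 34, 32, 26, 22, 21, 16, 10, 9, 9, 9, 7, 6, 5.
container 1: place 38 m³, 2 m³ left
container 2: place 37 m³, 3 m³ left
container 3: place 34 m³, 6 m³ left
container 4: place 34 m³, 6 m³ left
container 5: place 34 m³, 6 m³ left
container 6: place 32 m³, 8 m³ left
container 7: place 26 m³, 14 m³ left
container 8: place 22 m³, 18 m³ left
container 9: place 21 m³, 19 m³ left
container 8: place 16 m³, 2 m³ left
container 7: place 10 m³, 4 m³ left
container 9: place 9 m³, 10 m³ left
container 9: place 9 m³, 1 m³ left
container 10: place 9 m³, 31 m³ left
container 6: place 7 m³, 1 m³ left
container 3: place 6 m³, 0 m³ left
container 4: place 5 m³, 1 m³ left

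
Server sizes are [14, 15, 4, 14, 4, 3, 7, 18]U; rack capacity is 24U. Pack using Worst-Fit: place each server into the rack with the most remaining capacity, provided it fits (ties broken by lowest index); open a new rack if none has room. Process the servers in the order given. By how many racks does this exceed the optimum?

1

Worst-Fit: [14,4] [15,3] [14,4] [7] [18] → 5 racks.
Total size 79U; any packing needs at least ⌈79/24⌉ = 4 racks.
An optimal packing achieves that bound: [18,4] [15,7] [14,4,3] [14] → 4 racks.
Excess: 5 − 4 = 1.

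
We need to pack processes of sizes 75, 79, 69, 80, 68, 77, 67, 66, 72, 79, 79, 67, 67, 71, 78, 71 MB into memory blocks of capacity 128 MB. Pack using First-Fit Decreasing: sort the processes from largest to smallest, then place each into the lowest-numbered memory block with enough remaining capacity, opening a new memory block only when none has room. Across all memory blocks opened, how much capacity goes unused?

Sorted descending: 80, 79, 79, 79, 78, 77, 75, 72, 71, 71, 69, 68, 67, 67, 67, 66.
Put 80 MB in memory block 1; 48 MB remain.
Put 79 MB in memory block 2; 49 MB remain.
Put 79 MB in memory block 3; 49 MB remain.
Put 79 MB in memory block 4; 49 MB remain.
Put 78 MB in memory block 5; 50 MB remain.
Put 77 MB in memory block 6; 51 MB remain.
Put 75 MB in memory block 7; 53 MB remain.
Put 72 MB in memory block 8; 56 MB remain.
Put 71 MB in memory block 9; 57 MB remain.
Put 71 MB in memory block 10; 57 MB remain.
Put 69 MB in memory block 11; 59 MB remain.
Put 68 MB in memory block 12; 60 MB remain.
Put 67 MB in memory block 13; 61 MB remain.
Put 67 MB in memory block 14; 61 MB remain.
Put 67 MB in memory block 15; 61 MB remain.
Put 66 MB in memory block 16; 62 MB remain.
16 memory blocks × 128 MB = 2048 MB; used 1165 MB; unused 883 MB.

883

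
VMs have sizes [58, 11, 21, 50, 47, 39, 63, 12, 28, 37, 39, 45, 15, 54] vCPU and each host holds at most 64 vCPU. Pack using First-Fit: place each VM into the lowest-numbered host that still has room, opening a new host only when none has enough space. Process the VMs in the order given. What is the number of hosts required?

58 vCPU → host 1 (remaining 6 vCPU)
11 vCPU → host 2 (remaining 53 vCPU)
21 vCPU → host 2 (remaining 32 vCPU)
50 vCPU → host 3 (remaining 14 vCPU)
47 vCPU → host 4 (remaining 17 vCPU)
39 vCPU → host 5 (remaining 25 vCPU)
63 vCPU → host 6 (remaining 1 vCPU)
12 vCPU → host 2 (remaining 20 vCPU)
28 vCPU → host 7 (remaining 36 vCPU)
37 vCPU → host 8 (remaining 27 vCPU)
39 vCPU → host 9 (remaining 25 vCPU)
45 vCPU → host 10 (remaining 19 vCPU)
15 vCPU → host 2 (remaining 5 vCPU)
54 vCPU → host 11 (remaining 10 vCPU)
Final hosts: [58] [11,21,12,15] [50] [47] [39] [63] [28] [37] [39] [45] [54].

11 hosts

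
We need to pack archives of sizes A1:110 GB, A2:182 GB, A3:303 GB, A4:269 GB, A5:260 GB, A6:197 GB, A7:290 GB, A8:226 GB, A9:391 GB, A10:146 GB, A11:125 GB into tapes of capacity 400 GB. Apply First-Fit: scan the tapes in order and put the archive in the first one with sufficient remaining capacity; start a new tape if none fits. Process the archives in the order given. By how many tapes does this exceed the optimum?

1

First-Fit: [110,182] [303] [269,125] [260] [197,146] [290] [226] [391] → 8 tapes.
Total size 2499 GB; any packing needs at least ⌈2499/400⌉ = 7 tapes.
An optimal packing achieves that bound: [391] [303] [290,110] [269,125] [260] [226,146] [197,182] → 7 tapes.
Excess: 8 − 7 = 1.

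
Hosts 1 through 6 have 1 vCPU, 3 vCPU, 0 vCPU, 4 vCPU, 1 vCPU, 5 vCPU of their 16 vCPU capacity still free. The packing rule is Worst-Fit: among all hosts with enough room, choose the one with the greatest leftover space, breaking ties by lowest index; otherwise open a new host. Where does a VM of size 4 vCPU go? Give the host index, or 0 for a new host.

6

Hosts with room: host 4 (4 vCPU), host 6 (5 vCPU).
Most room is host 6 with 5 vCPU free.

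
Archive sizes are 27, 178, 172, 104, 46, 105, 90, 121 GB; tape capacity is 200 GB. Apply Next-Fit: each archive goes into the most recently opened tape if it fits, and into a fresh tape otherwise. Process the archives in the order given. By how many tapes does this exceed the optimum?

1

Next-Fit: [27] [178] [172] [104,46] [105,90] [121] → 6 tapes.
Total size 843 GB; any packing needs at least ⌈843/200⌉ = 5 tapes.
An optimal packing achieves that bound: [178] [172,27] [121,46] [105,90] [104] → 5 tapes.
Excess: 6 − 5 = 1.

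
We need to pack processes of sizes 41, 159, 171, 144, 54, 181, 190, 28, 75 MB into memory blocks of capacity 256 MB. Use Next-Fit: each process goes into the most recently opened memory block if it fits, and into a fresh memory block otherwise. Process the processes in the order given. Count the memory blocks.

memory block 1: place 41 MB, 215 MB left
memory block 1: place 159 MB, 56 MB left
memory block 2: place 171 MB, 85 MB left
memory block 3: place 144 MB, 112 MB left
memory block 3: place 54 MB, 58 MB left
memory block 4: place 181 MB, 75 MB left
memory block 5: place 190 MB, 66 MB left
memory block 5: place 28 MB, 38 MB left
memory block 6: place 75 MB, 181 MB left

6 memory blocks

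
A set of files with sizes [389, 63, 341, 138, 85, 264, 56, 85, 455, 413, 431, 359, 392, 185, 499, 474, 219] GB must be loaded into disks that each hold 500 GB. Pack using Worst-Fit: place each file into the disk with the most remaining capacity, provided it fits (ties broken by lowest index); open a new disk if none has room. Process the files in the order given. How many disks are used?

11

disk 1: place 389 GB, 111 GB left
disk 1: place 63 GB, 48 GB left
disk 2: place 341 GB, 159 GB left
disk 2: place 138 GB, 21 GB left
disk 3: place 85 GB, 415 GB left
disk 3: place 264 GB, 151 GB left
disk 3: place 56 GB, 95 GB left
disk 3: place 85 GB, 10 GB left
disk 4: place 455 GB, 45 GB left
disk 5: place 413 GB, 87 GB left
disk 6: place 431 GB, 69 GB left
disk 7: place 359 GB, 141 GB left
disk 8: place 392 GB, 108 GB left
disk 9: place 185 GB, 315 GB left
disk 10: place 499 GB, 1 GB left
disk 11: place 474 GB, 26 GB left
disk 9: place 219 GB, 96 GB left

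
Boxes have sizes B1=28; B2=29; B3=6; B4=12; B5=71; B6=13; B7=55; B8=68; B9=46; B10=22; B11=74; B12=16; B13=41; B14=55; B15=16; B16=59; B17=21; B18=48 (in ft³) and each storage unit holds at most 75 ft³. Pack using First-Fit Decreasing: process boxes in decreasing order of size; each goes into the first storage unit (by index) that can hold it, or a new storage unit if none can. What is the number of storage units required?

10

Sorted descending: 74, 71, 68, 59, 55, 55, 48, 46, 41, 29, 28, 22, 21, 16, 16, 13, 12, 6.
74 ft³ → storage unit 1 (remaining 1 ft³)
71 ft³ → storage unit 2 (remaining 4 ft³)
68 ft³ → storage unit 3 (remaining 7 ft³)
59 ft³ → storage unit 4 (remaining 16 ft³)
55 ft³ → storage unit 5 (remaining 20 ft³)
55 ft³ → storage unit 6 (remaining 20 ft³)
48 ft³ → storage unit 7 (remaining 27 ft³)
46 ft³ → storage unit 8 (remaining 29 ft³)
41 ft³ → storage unit 9 (remaining 34 ft³)
29 ft³ → storage unit 8 (remaining 0 ft³)
28 ft³ → storage unit 9 (remaining 6 ft³)
22 ft³ → storage unit 7 (remaining 5 ft³)
21 ft³ → storage unit 10 (remaining 54 ft³)
16 ft³ → storage unit 4 (remaining 0 ft³)
16 ft³ → storage unit 5 (remaining 4 ft³)
13 ft³ → storage unit 6 (remaining 7 ft³)
12 ft³ → storage unit 10 (remaining 42 ft³)
6 ft³ → storage unit 3 (remaining 1 ft³)
Final storage units: [74] [71] [68,6] [59,16] [55,16] [55,13] [48,22] [46,29] [41,28] [21,12].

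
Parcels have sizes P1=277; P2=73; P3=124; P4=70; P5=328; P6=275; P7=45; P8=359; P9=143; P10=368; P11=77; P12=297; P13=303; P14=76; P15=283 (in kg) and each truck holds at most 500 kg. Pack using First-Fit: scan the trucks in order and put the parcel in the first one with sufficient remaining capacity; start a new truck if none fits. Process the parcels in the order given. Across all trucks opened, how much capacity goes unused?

truck 1: place P1 (277 kg), 223 kg left
truck 1: place P2 (73 kg), 150 kg left
truck 1: place P3 (124 kg), 26 kg left
truck 2: place P4 (70 kg), 430 kg left
truck 2: place P5 (328 kg), 102 kg left
truck 3: place P6 (275 kg), 225 kg left
truck 2: place P7 (45 kg), 57 kg left
truck 4: place P8 (359 kg), 141 kg left
truck 3: place P9 (143 kg), 82 kg left
truck 5: place P10 (368 kg), 132 kg left
truck 3: place P11 (77 kg), 5 kg left
truck 6: place P12 (297 kg), 203 kg left
truck 7: place P13 (303 kg), 197 kg left
truck 4: place P14 (76 kg), 65 kg left
truck 8: place P15 (283 kg), 217 kg left
8 trucks × 500 kg = 4000 kg; used 3098 kg; unused 902 kg.

902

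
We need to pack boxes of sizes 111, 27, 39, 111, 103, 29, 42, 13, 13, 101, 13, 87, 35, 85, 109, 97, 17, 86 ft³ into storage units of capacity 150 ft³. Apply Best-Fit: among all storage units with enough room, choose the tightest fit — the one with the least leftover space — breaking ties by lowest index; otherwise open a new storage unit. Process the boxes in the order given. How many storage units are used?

9 storage units

111 ft³ → storage unit 1 (remaining 39 ft³)
27 ft³ → storage unit 1 (remaining 12 ft³)
39 ft³ → storage unit 2 (remaining 111 ft³)
111 ft³ → storage unit 2 (remaining 0 ft³)
103 ft³ → storage unit 3 (remaining 47 ft³)
29 ft³ → storage unit 3 (remaining 18 ft³)
42 ft³ → storage unit 4 (remaining 108 ft³)
13 ft³ → storage unit 3 (remaining 5 ft³)
13 ft³ → storage unit 4 (remaining 95 ft³)
101 ft³ → storage unit 5 (remaining 49 ft³)
13 ft³ → storage unit 5 (remaining 36 ft³)
87 ft³ → storage unit 4 (remaining 8 ft³)
35 ft³ → storage unit 5 (remaining 1 ft³)
85 ft³ → storage unit 6 (remaining 65 ft³)
109 ft³ → storage unit 7 (remaining 41 ft³)
97 ft³ → storage unit 8 (remaining 53 ft³)
17 ft³ → storage unit 7 (remaining 24 ft³)
86 ft³ → storage unit 9 (remaining 64 ft³)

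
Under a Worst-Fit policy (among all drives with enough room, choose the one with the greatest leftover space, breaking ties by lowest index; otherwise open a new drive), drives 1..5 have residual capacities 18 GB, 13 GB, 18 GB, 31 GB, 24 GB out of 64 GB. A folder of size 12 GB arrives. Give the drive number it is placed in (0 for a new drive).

Drives with room: drive 1 (18 GB), drive 2 (13 GB), drive 3 (18 GB), drive 4 (31 GB), drive 5 (24 GB).
Most room is drive 4 with 31 GB free.

4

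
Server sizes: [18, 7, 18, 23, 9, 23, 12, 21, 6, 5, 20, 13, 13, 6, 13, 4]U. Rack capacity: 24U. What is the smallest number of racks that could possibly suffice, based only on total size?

Total size = 18 + 7 + 18 + 23 + 9 + 23 + 12 + 21 + 6 + 5 + 20 + 13 + 13 + 6 + 13 + 4 = 211U.
⌈211 / 24⌉ = 9.

9 racks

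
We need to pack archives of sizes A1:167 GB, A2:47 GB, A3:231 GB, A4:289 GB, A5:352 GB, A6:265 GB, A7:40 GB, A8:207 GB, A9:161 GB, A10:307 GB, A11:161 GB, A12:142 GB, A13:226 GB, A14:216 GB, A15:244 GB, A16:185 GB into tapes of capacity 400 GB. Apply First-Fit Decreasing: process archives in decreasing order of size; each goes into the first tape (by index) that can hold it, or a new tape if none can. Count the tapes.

9

Sorted descending: 352, 307, 289, 265, 244, 231, 226, 216, 207, 185, 167, 161, 161, 142, 47, 40.
tape 1: place 352 GB, 48 GB left
tape 2: place 307 GB, 93 GB left
tape 3: place 289 GB, 111 GB left
tape 4: place 265 GB, 135 GB left
tape 5: place 244 GB, 156 GB left
tape 6: place 231 GB, 169 GB left
tape 7: place 226 GB, 174 GB left
tape 8: place 216 GB, 184 GB left
tape 9: place 207 GB, 193 GB left
tape 9: place 185 GB, 8 GB left
tape 6: place 167 GB, 2 GB left
tape 7: place 161 GB, 13 GB left
tape 8: place 161 GB, 23 GB left
tape 5: place 142 GB, 14 GB left
tape 1: place 47 GB, 1 GB left
tape 2: place 40 GB, 53 GB left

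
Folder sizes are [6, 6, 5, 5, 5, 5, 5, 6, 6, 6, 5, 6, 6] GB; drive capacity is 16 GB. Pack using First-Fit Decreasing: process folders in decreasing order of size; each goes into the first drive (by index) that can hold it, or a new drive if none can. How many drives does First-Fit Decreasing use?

6

Sorted descending: 6, 6, 6, 6, 6, 6, 6, 5, 5, 5, 5, 5, 5.
Put 6 GB in drive 1; 10 GB remain.
Put 6 GB in drive 1; 4 GB remain.
Put 6 GB in drive 2; 10 GB remain.
Put 6 GB in drive 2; 4 GB remain.
Put 6 GB in drive 3; 10 GB remain.
Put 6 GB in drive 3; 4 GB remain.
Put 6 GB in drive 4; 10 GB remain.
Put 5 GB in drive 4; 5 GB remain.
Put 5 GB in drive 4; 0 GB remain.
Put 5 GB in drive 5; 11 GB remain.
Put 5 GB in drive 5; 6 GB remain.
Put 5 GB in drive 5; 1 GB remain.
Put 5 GB in drive 6; 11 GB remain.
Final drives: [6,6] [6,6] [6,6] [6,5,5] [5,5,5] [5].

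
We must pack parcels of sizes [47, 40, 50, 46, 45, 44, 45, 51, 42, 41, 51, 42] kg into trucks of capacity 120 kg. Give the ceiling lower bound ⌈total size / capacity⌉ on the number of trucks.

Total size = 47 + 40 + 50 + 46 + 45 + 44 + 45 + 51 + 42 + 41 + 51 + 42 = 544 kg.
⌈544 / 120⌉ = 5.

5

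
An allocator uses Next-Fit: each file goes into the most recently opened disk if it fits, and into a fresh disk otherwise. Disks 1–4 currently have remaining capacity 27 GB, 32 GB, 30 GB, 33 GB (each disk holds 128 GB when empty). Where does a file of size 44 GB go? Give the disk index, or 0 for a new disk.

0

Next-Fit only looks at disk 4, which has 33 GB free.
44 GB does not fit, so a new disk is opened.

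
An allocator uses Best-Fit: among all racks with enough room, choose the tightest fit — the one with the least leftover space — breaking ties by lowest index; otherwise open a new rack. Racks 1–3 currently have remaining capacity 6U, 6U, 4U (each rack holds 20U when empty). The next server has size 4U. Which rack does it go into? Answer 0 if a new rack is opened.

Racks with room: rack 1 (6U), rack 2 (6U), rack 3 (4U).
Tightest fit is rack 3 with 4U free.

3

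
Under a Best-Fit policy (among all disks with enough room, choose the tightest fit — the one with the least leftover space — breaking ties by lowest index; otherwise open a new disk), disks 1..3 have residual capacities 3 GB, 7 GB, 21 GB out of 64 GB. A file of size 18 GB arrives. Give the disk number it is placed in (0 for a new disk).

3

Disks with room: disk 3 (21 GB).
Tightest fit is disk 3 with 21 GB free.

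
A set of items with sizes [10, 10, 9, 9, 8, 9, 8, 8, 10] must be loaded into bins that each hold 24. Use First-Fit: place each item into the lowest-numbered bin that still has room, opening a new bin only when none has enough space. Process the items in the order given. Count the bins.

bin 1: place 10, 14 left
bin 1: place 10, 4 left
bin 2: place 9, 15 left
bin 2: place 9, 6 left
bin 3: place 8, 16 left
bin 3: place 9, 7 left
bin 4: place 8, 16 left
bin 4: place 8, 8 left
bin 5: place 10, 14 left

5 bins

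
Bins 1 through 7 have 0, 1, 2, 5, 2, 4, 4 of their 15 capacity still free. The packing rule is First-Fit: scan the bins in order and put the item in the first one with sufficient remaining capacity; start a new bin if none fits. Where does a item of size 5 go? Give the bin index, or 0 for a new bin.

4

Bins with room: bin 4 (5).
The first with room is bin 4.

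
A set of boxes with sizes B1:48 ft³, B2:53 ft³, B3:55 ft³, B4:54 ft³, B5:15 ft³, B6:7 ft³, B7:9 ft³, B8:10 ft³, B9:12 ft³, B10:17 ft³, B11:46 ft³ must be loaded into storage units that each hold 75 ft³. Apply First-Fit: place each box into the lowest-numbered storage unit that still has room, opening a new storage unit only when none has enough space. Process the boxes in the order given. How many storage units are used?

B1 (48 ft³) → storage unit 1 (remaining 27 ft³)
B2 (53 ft³) → storage unit 2 (remaining 22 ft³)
B3 (55 ft³) → storage unit 3 (remaining 20 ft³)
B4 (54 ft³) → storage unit 4 (remaining 21 ft³)
B5 (15 ft³) → storage unit 1 (remaining 12 ft³)
B6 (7 ft³) → storage unit 1 (remaining 5 ft³)
B7 (9 ft³) → storage unit 2 (remaining 13 ft³)
B8 (10 ft³) → storage unit 2 (remaining 3 ft³)
B9 (12 ft³) → storage unit 3 (remaining 8 ft³)
B10 (17 ft³) → storage unit 4 (remaining 4 ft³)
B11 (46 ft³) → storage unit 5 (remaining 29 ft³)

5 storage units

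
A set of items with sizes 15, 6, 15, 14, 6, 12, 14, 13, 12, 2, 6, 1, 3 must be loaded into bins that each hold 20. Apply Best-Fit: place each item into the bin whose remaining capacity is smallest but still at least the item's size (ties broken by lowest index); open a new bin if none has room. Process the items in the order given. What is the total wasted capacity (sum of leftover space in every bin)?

bin 1: place 15, 5 left
bin 2: place 6, 14 left
bin 3: place 15, 5 left
bin 2: place 14, 0 left
bin 4: place 6, 14 left
bin 4: place 12, 2 left
bin 5: place 14, 6 left
bin 6: place 13, 7 left
bin 7: place 12, 8 left
bin 4: place 2, 0 left
bin 5: place 6, 0 left
bin 1: place 1, 4 left
bin 1: place 3, 1 left
7 bins × 20 = 140; used 119; unused 21.

21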